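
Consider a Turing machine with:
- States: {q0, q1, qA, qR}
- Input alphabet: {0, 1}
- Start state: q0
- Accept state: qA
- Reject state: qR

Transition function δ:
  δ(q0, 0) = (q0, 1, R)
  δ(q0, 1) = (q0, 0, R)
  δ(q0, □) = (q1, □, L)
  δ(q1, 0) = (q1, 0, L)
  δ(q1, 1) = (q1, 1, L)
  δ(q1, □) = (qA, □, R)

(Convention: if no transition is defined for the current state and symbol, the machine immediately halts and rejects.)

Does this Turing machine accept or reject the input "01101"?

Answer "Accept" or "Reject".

Execution trace:
Initial: [q0]01101
Step 1: δ(q0, 0) = (q0, 1, R) → 1[q0]1101
Step 2: δ(q0, 1) = (q0, 0, R) → 10[q0]101
Step 3: δ(q0, 1) = (q0, 0, R) → 100[q0]01
Step 4: δ(q0, 0) = (q0, 1, R) → 1001[q0]1
Step 5: δ(q0, 1) = (q0, 0, R) → 10010[q0]□
Step 6: δ(q0, □) = (q1, □, L) → 1001[q1]0□
Step 7: δ(q1, 0) = (q1, 0, L) → 100[q1]10□
Step 8: δ(q1, 1) = (q1, 1, L) → 10[q1]010□
Step 9: δ(q1, 0) = (q1, 0, L) → 1[q1]0010□
Step 10: δ(q1, 0) = (q1, 0, L) → [q1]10010□
Step 11: δ(q1, 1) = (q1, 1, L) → [q1]□10010□
Step 12: δ(q1, □) = (qA, □, R) → □[qA]10010□

The machine reaches the accept state qA and halts.

Answer: Accept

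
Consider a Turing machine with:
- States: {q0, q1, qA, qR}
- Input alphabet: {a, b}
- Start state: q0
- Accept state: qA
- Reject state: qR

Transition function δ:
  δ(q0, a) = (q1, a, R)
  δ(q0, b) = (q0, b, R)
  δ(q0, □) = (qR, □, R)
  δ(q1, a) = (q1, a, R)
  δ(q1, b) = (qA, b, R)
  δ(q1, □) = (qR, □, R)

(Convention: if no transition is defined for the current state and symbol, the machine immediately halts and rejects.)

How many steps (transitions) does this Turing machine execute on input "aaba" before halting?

Execution trace:
Initial: [q0]aaba
Step 1: δ(q0, a) = (q1, a, R) → a[q1]aba
Step 2: δ(q1, a) = (q1, a, R) → aa[q1]ba
Step 3: δ(q1, b) = (qA, b, R) → aab[qA]a

The machine reaches the accept state qA and halts.

The machine executed 3 steps before halting.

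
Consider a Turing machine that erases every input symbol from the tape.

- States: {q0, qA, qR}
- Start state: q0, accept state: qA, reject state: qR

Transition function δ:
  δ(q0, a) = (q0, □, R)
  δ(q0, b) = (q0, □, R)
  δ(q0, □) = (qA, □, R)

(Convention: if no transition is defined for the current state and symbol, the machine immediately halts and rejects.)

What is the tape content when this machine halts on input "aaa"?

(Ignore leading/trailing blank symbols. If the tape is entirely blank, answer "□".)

Execution trace:
Initial: [q0]aaa
Step 1: δ(q0, a) = (q0, □, R) → □[q0]aa
Step 2: δ(q0, a) = (q0, □, R) → □□[q0]a
Step 3: δ(q0, a) = (q0, □, R) → □□□[q0]□
Step 4: δ(q0, □) = (qA, □, R) → □□□□[qA]□

The machine reaches the accept state qA and halts.

Final tape (ignoring leading/trailing blanks): □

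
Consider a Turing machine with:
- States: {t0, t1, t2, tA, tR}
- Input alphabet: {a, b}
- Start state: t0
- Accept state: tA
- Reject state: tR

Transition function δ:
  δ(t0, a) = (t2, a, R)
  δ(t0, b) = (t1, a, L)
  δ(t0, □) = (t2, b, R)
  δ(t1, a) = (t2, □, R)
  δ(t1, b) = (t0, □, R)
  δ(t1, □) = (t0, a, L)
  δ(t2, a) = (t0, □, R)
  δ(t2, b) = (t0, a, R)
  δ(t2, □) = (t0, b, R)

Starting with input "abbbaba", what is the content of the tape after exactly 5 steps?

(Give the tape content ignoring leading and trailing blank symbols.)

Execution trace:
Initial: [t0]abbbaba
Step 1: δ(t0, a) = (t2, a, R) → a[t2]bbbaba
Step 2: δ(t2, b) = (t0, a, R) → aa[t0]bbaba
Step 3: δ(t0, b) = (t1, a, L) → a[t1]aababa
Step 4: δ(t1, a) = (t2, □, R) → a□[t2]ababa
Step 5: δ(t2, a) = (t0, □, R) → a□□[t0]baba

After 5 steps, the tape (ignoring leading/trailing blanks) is: a□□baba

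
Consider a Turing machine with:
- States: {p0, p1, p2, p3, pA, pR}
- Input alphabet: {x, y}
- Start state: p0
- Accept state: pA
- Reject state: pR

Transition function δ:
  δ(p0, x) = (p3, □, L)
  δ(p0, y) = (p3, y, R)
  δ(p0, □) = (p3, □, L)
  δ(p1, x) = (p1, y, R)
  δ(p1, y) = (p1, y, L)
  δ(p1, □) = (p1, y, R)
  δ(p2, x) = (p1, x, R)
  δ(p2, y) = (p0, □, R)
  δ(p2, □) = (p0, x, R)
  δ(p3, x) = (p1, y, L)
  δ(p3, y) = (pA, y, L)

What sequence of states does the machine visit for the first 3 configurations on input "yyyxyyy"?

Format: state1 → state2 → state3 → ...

Execution trace:
Initial: [p0]yyyxyyy
Step 1: δ(p0, y) = (p3, y, R) → y[p3]yyxyyy
Step 2: δ(p3, y) = (pA, y, L) → [pA]yyyxyyy

The machine reaches the accept state pA and halts.

State sequence: p0 → p3 → pA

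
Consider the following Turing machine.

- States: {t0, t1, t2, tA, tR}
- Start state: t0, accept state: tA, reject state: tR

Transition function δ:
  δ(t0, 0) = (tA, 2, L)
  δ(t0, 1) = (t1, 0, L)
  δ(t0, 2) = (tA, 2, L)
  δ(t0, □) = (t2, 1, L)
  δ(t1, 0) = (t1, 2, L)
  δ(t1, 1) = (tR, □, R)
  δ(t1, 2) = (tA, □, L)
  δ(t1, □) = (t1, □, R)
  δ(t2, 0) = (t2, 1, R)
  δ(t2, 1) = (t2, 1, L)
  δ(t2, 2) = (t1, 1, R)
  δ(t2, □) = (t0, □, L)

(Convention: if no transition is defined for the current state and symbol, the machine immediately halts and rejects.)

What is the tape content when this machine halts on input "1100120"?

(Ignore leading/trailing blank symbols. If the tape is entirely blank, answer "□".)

Execution trace:
Initial: [t0]1100120
Step 1: δ(t0, 1) = (t1, 0, L) → [t1]□0100120
Step 2: δ(t1, □) = (t1, □, R) → □[t1]0100120
Step 3: δ(t1, 0) = (t1, 2, L) → [t1]□2100120
Step 4: δ(t1, □) = (t1, □, R) → □[t1]2100120
Step 5: δ(t1, 2) = (tA, □, L) → [tA]□□100120

The machine reaches the accept state tA and halts.

Final tape (ignoring leading/trailing blanks): 100120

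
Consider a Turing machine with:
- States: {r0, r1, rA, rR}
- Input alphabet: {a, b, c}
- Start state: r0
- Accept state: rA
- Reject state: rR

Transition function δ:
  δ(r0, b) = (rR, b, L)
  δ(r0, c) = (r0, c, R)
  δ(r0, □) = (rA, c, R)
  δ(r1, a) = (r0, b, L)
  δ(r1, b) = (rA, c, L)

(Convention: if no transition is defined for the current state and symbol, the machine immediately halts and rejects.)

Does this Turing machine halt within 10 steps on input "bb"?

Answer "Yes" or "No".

Execution trace:
Initial: [r0]bb
Step 1: δ(r0, b) = (rR, b, L) → [rR]□bb

The machine reaches the reject state rR and halts.
The machine halted after 1 step (within the 10-step bound).

Answer: Yes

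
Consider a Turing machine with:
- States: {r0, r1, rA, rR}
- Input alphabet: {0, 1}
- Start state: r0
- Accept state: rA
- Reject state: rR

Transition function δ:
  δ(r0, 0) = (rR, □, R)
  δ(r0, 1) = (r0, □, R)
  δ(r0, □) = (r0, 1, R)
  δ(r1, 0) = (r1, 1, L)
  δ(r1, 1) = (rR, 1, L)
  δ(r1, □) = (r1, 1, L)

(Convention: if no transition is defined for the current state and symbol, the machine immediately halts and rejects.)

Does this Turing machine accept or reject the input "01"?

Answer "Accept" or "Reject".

Execution trace:
Initial: [r0]01
Step 1: δ(r0, 0) = (rR, □, R) → □[rR]1

The machine reaches the reject state rR and halts.

Answer: Reject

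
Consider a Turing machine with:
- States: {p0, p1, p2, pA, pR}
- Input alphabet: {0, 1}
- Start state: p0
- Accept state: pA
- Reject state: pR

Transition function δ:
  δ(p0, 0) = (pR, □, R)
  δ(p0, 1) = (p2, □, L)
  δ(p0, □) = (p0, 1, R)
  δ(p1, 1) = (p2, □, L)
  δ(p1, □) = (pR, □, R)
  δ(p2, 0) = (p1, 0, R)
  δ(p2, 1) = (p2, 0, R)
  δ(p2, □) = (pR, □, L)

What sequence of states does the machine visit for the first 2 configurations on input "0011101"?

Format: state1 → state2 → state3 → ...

Execution trace:
Initial: [p0]0011101
Step 1: δ(p0, 0) = (pR, □, R) → □[pR]011101

The machine reaches the reject state pR and halts.

State sequence: p0 → pR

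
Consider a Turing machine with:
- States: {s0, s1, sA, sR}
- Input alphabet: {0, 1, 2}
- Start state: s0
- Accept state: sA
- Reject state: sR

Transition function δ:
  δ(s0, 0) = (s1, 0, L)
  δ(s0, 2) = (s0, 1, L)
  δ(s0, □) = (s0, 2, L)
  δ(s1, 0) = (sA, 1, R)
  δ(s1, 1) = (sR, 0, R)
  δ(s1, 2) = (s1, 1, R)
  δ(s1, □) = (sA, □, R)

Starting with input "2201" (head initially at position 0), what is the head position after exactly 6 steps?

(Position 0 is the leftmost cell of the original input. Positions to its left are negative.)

Execution trace (head position shown):
Step 0: [s0]2201  (head at position 0)
Step 1: move left → [s0]□1201  (head at position -1)
Step 2: move left → [s0]□21201  (head at position -2)
Step 3: move left → [s0]□221201  (head at position -3)
Step 4: move left → [s0]□2221201  (head at position -4)
Step 5: move left → [s0]□22221201  (head at position -5)
Step 6: move left → [s0]□222221201  (head at position -6)

After 6 steps, the head is at position -6.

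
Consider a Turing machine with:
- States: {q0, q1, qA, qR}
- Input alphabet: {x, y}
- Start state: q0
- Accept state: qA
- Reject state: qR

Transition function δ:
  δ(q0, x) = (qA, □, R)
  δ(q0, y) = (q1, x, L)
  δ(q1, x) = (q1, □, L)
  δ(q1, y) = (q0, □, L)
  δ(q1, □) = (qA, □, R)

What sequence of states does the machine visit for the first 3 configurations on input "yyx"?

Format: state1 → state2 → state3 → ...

Execution trace:
Initial: [q0]yyx
Step 1: δ(q0, y) = (q1, x, L) → [q1]□xyx
Step 2: δ(q1, □) = (qA, □, R) → □[qA]xyx

The machine reaches the accept state qA and halts.

State sequence: q0 → q1 → qA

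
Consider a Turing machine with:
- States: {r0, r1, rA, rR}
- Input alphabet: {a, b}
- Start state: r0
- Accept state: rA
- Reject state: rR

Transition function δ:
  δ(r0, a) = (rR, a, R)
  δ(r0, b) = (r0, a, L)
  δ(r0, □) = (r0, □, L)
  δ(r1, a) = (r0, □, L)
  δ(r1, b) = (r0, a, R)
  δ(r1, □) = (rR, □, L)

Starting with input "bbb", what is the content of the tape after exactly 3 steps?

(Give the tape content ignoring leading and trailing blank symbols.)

Execution trace:
Initial: [r0]bbb
Step 1: δ(r0, b) = (r0, a, L) → [r0]□abb
Step 2: δ(r0, □) = (r0, □, L) → [r0]□□abb
Step 3: δ(r0, □) = (r0, □, L) → [r0]□□□abb

After 3 steps, the tape (ignoring leading/trailing blanks) is: abb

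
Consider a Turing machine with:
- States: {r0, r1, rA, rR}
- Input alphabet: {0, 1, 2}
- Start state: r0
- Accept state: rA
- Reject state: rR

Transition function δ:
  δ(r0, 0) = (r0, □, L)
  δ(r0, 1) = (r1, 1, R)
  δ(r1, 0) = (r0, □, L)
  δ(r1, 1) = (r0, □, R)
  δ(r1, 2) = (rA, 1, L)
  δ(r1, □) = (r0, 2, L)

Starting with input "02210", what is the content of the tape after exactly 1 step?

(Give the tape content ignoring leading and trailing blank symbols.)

Execution trace:
Initial: [r0]02210
Step 1: δ(r0, 0) = (r0, □, L) → [r0]□□2210

No transition is defined for δ(r0, □). By convention the machine halts and rejects.

After 1 step, the tape (ignoring leading/trailing blanks) is: 2210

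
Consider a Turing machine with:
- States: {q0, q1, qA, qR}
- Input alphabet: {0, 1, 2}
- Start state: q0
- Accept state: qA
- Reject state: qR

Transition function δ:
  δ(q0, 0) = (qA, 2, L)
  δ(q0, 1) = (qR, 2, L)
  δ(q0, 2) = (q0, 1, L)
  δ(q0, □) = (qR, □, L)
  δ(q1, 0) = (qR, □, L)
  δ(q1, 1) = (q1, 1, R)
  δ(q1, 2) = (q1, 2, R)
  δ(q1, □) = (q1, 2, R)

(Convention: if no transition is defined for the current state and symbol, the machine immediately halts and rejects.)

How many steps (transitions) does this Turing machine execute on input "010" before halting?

Execution trace:
Initial: [q0]010
Step 1: δ(q0, 0) = (qA, 2, L) → [qA]□210

The machine reaches the accept state qA and halts.

The machine executed 1 step before halting.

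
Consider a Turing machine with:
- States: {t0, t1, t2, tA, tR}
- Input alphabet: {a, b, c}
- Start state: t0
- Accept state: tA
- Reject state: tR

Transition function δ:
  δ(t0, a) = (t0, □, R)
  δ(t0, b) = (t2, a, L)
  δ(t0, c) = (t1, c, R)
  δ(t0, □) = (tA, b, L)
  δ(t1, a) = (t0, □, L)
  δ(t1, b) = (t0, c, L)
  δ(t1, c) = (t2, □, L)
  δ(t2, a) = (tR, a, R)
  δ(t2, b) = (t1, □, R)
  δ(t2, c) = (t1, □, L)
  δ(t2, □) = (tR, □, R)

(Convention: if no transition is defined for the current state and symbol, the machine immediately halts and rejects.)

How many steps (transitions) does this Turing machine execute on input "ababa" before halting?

Execution trace:
Initial: [t0]ababa
Step 1: δ(t0, a) = (t0, □, R) → □[t0]baba
Step 2: δ(t0, b) = (t2, a, L) → [t2]□aaba
Step 3: δ(t2, □) = (tR, □, R) → □[tR]aaba

The machine reaches the reject state tR and halts.

The machine executed 3 steps before halting.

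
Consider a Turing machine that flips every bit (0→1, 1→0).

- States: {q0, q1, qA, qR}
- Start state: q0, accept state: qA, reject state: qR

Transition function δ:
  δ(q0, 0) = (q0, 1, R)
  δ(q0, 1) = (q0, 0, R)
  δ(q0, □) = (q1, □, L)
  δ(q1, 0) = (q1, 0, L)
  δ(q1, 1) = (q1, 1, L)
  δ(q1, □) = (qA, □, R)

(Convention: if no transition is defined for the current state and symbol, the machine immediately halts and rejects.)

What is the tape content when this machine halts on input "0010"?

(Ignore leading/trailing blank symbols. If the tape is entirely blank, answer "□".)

Execution trace:
Initial: [q0]0010
Step 1: δ(q0, 0) = (q0, 1, R) → 1[q0]010
Step 2: δ(q0, 0) = (q0, 1, R) → 11[q0]10
Step 3: δ(q0, 1) = (q0, 0, R) → 110[q0]0
Step 4: δ(q0, 0) = (q0, 1, R) → 1101[q0]□
Step 5: δ(q0, □) = (q1, □, L) → 110[q1]1□
Step 6: δ(q1, 1) = (q1, 1, L) → 11[q1]01□
Step 7: δ(q1, 0) = (q1, 0, L) → 1[q1]101□
Step 8: δ(q1, 1) = (q1, 1, L) → [q1]1101□
Step 9: δ(q1, 1) = (q1, 1, L) → [q1]□1101□
Step 10: δ(q1, □) = (qA, □, R) → □[qA]1101□

The machine reaches the accept state qA and halts.

Final tape (ignoring leading/trailing blanks): 1101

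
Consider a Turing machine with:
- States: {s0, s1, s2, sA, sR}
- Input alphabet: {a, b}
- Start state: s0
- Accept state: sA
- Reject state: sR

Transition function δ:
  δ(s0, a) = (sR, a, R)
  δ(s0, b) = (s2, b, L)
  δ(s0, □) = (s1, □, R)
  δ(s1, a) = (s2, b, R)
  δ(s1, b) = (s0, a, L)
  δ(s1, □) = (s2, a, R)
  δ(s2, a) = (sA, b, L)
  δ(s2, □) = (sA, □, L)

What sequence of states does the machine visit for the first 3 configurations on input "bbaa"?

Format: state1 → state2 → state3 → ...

Execution trace:
Initial: [s0]bbaa
Step 1: δ(s0, b) = (s2, b, L) → [s2]□bbaa
Step 2: δ(s2, □) = (sA, □, L) → [sA]□□bbaa

The machine reaches the accept state sA and halts.

State sequence: s0 → s2 → sA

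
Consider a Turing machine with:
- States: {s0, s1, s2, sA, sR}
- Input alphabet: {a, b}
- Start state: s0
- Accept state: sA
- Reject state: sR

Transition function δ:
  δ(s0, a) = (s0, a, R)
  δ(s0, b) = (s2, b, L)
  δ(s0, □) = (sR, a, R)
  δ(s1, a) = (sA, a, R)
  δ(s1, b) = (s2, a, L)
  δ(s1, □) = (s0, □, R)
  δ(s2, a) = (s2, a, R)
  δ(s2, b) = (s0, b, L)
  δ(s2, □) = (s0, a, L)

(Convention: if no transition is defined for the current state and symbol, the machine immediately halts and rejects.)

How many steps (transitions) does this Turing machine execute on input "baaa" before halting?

Execution trace:
Initial: [s0]baaa
Step 1: δ(s0, b) = (s2, b, L) → [s2]□baaa
Step 2: δ(s2, □) = (s0, a, L) → [s0]□abaaa
Step 3: δ(s0, □) = (sR, a, R) → a[sR]abaaa

The machine reaches the reject state sR and halts.

The machine executed 3 steps before halting.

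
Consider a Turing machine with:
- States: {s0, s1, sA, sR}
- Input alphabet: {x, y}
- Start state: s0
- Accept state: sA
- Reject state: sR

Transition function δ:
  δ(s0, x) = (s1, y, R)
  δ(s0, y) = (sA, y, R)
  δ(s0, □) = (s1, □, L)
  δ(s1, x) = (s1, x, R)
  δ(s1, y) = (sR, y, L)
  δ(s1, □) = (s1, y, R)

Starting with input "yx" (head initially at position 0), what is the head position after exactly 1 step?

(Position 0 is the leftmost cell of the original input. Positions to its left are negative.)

Execution trace (head position shown):
Step 0: [s0]yx  (head at position 0)
Step 1: move right → y[sA]x  (head at position 1)

After 1 step, the head is at position 1.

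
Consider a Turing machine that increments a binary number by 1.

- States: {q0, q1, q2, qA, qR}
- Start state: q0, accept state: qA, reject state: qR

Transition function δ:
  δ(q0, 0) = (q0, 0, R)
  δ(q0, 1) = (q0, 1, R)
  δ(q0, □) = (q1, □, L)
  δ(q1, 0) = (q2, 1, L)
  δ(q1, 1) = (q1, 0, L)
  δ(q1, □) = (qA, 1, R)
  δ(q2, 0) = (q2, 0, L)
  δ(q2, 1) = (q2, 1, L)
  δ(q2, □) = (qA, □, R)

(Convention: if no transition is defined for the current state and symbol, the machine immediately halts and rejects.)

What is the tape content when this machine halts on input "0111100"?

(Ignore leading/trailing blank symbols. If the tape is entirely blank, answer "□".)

Execution trace:
Initial: [q0]0111100
Step 1: δ(q0, 0) = (q0, 0, R) → 0[q0]111100
Step 2: δ(q0, 1) = (q0, 1, R) → 01[q0]11100
Step 3: δ(q0, 1) = (q0, 1, R) → 011[q0]1100
Step 4: δ(q0, 1) = (q0, 1, R) → 0111[q0]100
Step 5: δ(q0, 1) = (q0, 1, R) → 01111[q0]00
Step 6: δ(q0, 0) = (q0, 0, R) → 011110[q0]0
Step 7: δ(q0, 0) = (q0, 0, R) → 0111100[q0]□
Step 8: δ(q0, □) = (q1, □, L) → 011110[q1]0□
Step 9: δ(q1, 0) = (q2, 1, L) → 01111[q2]01□
Step 10: δ(q2, 0) = (q2, 0, L) → 0111[q2]101□
Step 11: δ(q2, 1) = (q2, 1, L) → 011[q2]1101□
Step 12: δ(q2, 1) = (q2, 1, L) → 01[q2]11101□
Step 13: δ(q2, 1) = (q2, 1, L) → 0[q2]111101□
Step 14: δ(q2, 1) = (q2, 1, L) → [q2]0111101□
Step 15: δ(q2, 0) = (q2, 0, L) → [q2]□0111101□
Step 16: δ(q2, □) = (qA, □, R) → □[qA]0111101□

The machine reaches the accept state qA and halts.

Final tape (ignoring leading/trailing blanks): 0111101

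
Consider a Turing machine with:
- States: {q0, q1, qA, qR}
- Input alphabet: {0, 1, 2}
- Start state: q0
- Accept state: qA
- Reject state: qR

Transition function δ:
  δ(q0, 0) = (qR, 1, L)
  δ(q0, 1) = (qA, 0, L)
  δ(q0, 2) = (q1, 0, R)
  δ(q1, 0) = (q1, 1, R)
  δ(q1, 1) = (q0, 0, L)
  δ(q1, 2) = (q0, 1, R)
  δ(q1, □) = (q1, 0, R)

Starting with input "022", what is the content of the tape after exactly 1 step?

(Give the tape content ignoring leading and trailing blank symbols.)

Execution trace:
Initial: [q0]022
Step 1: δ(q0, 0) = (qR, 1, L) → [qR]□122

The machine reaches the reject state qR and halts.

After 1 step, the tape (ignoring leading/trailing blanks) is: 122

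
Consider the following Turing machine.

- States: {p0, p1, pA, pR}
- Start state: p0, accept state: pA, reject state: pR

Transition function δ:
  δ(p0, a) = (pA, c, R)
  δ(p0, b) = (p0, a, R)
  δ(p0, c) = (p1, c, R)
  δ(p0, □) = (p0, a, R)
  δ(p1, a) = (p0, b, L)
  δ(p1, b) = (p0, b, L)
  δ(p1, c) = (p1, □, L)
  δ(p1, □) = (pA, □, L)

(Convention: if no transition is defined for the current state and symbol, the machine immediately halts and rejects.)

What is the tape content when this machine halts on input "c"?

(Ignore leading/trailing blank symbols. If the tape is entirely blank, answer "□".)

Execution trace:
Initial: [p0]c
Step 1: δ(p0, c) = (p1, c, R) → c[p1]□
Step 2: δ(p1, □) = (pA, □, L) → [pA]c□

The machine reaches the accept state pA and halts.

Final tape (ignoring leading/trailing blanks): c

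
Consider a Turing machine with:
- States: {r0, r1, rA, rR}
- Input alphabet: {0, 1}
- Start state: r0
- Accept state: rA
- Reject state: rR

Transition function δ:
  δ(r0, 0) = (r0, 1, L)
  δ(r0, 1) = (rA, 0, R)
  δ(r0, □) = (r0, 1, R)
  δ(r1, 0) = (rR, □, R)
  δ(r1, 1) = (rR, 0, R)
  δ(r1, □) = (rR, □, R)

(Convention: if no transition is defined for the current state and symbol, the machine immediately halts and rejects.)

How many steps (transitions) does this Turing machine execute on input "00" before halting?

Execution trace:
Initial: [r0]00
Step 1: δ(r0, 0) = (r0, 1, L) → [r0]□10
Step 2: δ(r0, □) = (r0, 1, R) → 1[r0]10
Step 3: δ(r0, 1) = (rA, 0, R) → 10[rA]0

The machine reaches the accept state rA and halts.

The machine executed 3 steps before halting.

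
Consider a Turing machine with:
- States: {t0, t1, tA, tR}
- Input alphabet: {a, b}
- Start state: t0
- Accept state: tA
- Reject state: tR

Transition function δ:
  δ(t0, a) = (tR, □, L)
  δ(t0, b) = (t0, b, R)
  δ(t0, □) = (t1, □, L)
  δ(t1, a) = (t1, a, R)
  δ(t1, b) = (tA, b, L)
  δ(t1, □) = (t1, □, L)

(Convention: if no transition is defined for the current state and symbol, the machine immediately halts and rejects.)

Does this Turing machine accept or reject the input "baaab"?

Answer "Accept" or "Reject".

Execution trace:
Initial: [t0]baaab
Step 1: δ(t0, b) = (t0, b, R) → b[t0]aaab
Step 2: δ(t0, a) = (tR, □, L) → [tR]b□aab

The machine reaches the reject state tR and halts.

Answer: Reject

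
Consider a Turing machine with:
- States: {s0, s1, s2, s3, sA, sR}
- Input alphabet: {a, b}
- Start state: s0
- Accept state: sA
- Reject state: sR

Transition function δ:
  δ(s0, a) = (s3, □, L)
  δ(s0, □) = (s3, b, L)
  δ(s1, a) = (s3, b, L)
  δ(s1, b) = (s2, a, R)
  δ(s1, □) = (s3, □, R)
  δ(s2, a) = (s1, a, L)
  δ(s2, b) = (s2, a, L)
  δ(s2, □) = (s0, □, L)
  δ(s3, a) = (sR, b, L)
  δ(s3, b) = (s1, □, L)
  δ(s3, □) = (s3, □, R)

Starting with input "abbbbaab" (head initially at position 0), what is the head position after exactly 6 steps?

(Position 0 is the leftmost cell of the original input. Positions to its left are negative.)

Execution trace (head position shown):
Step 0: [s0]abbbbaab  (head at position 0)
Step 1: move left → [s3]□□bbbbaab  (head at position -1)
Step 2: move right → □[s3]□bbbbaab  (head at position 0)
Step 3: move right → □□[s3]bbbbaab  (head at position 1)
Step 4: move left → □[s1]□□bbbaab  (head at position 0)
Step 5: move right → □□[s3]□bbbaab  (head at position 1)
Step 6: move right → □□□[s3]bbbaab  (head at position 2)

After 6 steps, the head is at position 2.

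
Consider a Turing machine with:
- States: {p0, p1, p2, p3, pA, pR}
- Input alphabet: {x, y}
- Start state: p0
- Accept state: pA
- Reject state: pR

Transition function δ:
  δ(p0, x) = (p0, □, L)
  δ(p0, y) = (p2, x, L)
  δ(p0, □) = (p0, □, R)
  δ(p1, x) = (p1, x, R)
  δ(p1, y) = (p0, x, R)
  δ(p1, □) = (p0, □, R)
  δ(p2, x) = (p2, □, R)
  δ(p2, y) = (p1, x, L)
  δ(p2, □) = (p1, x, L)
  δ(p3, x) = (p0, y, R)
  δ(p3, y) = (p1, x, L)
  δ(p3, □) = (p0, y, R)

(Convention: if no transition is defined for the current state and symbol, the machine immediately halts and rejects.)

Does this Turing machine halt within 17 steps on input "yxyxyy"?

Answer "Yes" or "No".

Execution trace:
Initial: [p0]yxyxyy
Step 1: δ(p0, y) = (p2, x, L) → [p2]□xxyxyy
Step 2: δ(p2, □) = (p1, x, L) → [p1]□xxxyxyy
Step 3: δ(p1, □) = (p0, □, R) → □[p0]xxxyxyy
Step 4: δ(p0, x) = (p0, □, L) → [p0]□□xxyxyy
Step 5: δ(p0, □) = (p0, □, R) → □[p0]□xxyxyy
Step 6: δ(p0, □) = (p0, □, R) → □□[p0]xxyxyy
Step 7: δ(p0, x) = (p0, □, L) → □[p0]□□xyxyy
Step 8: δ(p0, □) = (p0, □, R) → □□[p0]□xyxyy
Step 9: δ(p0, □) = (p0, □, R) → □□□[p0]xyxyy
Step 10: δ(p0, x) = (p0, □, L) → □□[p0]□□yxyy
Step 11: δ(p0, □) = (p0, □, R) → □□□[p0]□yxyy
Step 12: δ(p0, □) = (p0, □, R) → □□□□[p0]yxyy
Step 13: δ(p0, y) = (p2, x, L) → □□□[p2]□xxyy
Step 14: δ(p2, □) = (p1, x, L) → □□[p1]□xxxyy
Step 15: δ(p1, □) = (p0, □, R) → □□□[p0]xxxyy
Step 16: δ(p0, x) = (p0, □, L) → □□[p0]□□xxyy
Step 17: δ(p0, □) = (p0, □, R) → □□□[p0]□xxyy

The machine has not reached a halting state after 17 steps.
The machine did not halt within the 17-step bound.

Answer: No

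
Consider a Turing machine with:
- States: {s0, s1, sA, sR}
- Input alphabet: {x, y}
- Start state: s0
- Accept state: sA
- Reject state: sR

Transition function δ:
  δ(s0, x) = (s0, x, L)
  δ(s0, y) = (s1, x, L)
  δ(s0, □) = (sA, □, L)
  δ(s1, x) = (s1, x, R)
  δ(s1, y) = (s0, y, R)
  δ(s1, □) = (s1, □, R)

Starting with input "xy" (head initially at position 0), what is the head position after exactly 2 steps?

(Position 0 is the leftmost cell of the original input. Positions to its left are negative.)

Execution trace (head position shown):
Step 0: [s0]xy  (head at position 0)
Step 1: move left → [s0]□xy  (head at position -1)
Step 2: move left → [sA]□□xy  (head at position -2)

After 2 steps, the head is at position -2.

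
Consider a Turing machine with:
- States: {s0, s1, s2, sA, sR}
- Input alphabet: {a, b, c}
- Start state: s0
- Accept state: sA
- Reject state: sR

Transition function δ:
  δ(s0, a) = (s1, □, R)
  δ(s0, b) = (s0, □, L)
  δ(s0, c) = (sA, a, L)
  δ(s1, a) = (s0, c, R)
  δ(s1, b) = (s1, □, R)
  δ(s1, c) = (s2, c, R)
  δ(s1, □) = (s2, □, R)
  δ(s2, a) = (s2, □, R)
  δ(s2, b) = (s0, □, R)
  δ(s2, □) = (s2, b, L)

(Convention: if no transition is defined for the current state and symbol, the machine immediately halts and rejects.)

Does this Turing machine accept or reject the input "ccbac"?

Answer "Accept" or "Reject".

Execution trace:
Initial: [s0]ccbac
Step 1: δ(s0, c) = (sA, a, L) → [sA]□acbac

The machine reaches the accept state sA and halts.

Answer: Accept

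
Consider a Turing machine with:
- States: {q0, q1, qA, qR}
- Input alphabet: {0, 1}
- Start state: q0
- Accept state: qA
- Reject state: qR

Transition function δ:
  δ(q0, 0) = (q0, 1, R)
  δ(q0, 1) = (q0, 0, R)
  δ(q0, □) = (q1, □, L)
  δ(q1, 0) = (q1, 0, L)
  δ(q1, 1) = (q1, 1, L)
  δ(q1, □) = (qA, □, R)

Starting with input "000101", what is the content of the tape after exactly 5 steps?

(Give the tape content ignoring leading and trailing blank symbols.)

Execution trace:
Initial: [q0]000101
Step 1: δ(q0, 0) = (q0, 1, R) → 1[q0]00101
Step 2: δ(q0, 0) = (q0, 1, R) → 11[q0]0101
Step 3: δ(q0, 0) = (q0, 1, R) → 111[q0]101
Step 4: δ(q0, 1) = (q0, 0, R) → 1110[q0]01
Step 5: δ(q0, 0) = (q0, 1, R) → 11101[q0]1

After 5 steps, the tape (ignoring leading/trailing blanks) is: 111011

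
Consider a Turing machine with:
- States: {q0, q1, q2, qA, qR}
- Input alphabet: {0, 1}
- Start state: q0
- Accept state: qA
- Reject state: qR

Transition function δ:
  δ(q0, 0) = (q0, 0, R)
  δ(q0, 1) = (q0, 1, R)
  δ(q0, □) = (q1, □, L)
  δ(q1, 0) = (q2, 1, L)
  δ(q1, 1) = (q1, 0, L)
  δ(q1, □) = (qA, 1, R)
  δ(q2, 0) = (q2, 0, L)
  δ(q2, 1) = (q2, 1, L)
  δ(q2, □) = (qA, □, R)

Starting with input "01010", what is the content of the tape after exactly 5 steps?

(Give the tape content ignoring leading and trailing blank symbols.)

Execution trace:
Initial: [q0]01010
Step 1: δ(q0, 0) = (q0, 0, R) → 0[q0]1010
Step 2: δ(q0, 1) = (q0, 1, R) → 01[q0]010
Step 3: δ(q0, 0) = (q0, 0, R) → 010[q0]10
Step 4: δ(q0, 1) = (q0, 1, R) → 0101[q0]0
Step 5: δ(q0, 0) = (q0, 0, R) → 01010[q0]□

After 5 steps, the tape (ignoring leading/trailing blanks) is: 01010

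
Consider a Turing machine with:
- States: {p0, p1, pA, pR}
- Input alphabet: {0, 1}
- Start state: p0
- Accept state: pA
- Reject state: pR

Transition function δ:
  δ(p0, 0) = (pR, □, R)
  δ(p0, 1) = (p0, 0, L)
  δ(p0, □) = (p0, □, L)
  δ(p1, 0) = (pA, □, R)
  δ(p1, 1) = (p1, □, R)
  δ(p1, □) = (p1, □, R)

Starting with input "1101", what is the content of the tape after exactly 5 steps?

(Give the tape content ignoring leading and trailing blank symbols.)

Execution trace:
Initial: [p0]1101
Step 1: δ(p0, 1) = (p0, 0, L) → [p0]□0101
Step 2: δ(p0, □) = (p0, □, L) → [p0]□□0101
Step 3: δ(p0, □) = (p0, □, L) → [p0]□□□0101
Step 4: δ(p0, □) = (p0, □, L) → [p0]□□□□0101
Step 5: δ(p0, □) = (p0, □, L) → [p0]□□□□□0101

After 5 steps, the tape (ignoring leading/trailing blanks) is: 0101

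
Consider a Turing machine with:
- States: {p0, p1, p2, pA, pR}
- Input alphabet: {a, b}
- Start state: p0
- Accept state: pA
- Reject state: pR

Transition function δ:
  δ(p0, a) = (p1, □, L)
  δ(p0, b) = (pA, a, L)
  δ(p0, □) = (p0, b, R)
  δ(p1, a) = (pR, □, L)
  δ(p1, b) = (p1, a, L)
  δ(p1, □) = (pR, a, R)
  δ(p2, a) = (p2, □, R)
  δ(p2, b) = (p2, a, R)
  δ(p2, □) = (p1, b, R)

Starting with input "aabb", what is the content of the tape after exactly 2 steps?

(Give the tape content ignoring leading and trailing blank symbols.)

Execution trace:
Initial: [p0]aabb
Step 1: δ(p0, a) = (p1, □, L) → [p1]□□abb
Step 2: δ(p1, □) = (pR, a, R) → a[pR]□abb

The machine reaches the reject state pR and halts.

After 2 steps, the tape (ignoring leading/trailing blanks) is: a□abb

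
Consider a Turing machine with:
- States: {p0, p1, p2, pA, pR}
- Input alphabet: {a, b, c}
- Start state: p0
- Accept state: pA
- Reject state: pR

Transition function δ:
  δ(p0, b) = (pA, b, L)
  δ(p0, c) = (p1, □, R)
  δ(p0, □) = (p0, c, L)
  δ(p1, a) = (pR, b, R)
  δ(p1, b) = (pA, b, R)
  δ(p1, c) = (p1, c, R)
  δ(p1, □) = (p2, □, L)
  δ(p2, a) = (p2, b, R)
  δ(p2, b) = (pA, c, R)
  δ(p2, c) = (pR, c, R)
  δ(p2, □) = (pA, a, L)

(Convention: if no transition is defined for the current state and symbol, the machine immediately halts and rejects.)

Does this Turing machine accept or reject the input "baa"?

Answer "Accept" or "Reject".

Execution trace:
Initial: [p0]baa
Step 1: δ(p0, b) = (pA, b, L) → [pA]□baa

The machine reaches the accept state pA and halts.

Answer: Accept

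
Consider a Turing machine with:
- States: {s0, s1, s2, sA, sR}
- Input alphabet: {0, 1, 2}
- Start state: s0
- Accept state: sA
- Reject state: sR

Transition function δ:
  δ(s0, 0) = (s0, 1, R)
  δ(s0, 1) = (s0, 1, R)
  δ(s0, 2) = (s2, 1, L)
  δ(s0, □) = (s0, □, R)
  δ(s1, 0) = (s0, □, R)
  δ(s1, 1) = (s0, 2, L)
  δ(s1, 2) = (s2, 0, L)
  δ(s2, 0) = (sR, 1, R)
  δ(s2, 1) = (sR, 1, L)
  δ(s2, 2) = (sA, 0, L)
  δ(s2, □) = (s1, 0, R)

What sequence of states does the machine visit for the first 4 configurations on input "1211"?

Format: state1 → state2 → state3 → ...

Execution trace:
Initial: [s0]1211
Step 1: δ(s0, 1) = (s0, 1, R) → 1[s0]211
Step 2: δ(s0, 2) = (s2, 1, L) → [s2]1111
Step 3: δ(s2, 1) = (sR, 1, L) → [sR]□1111

The machine reaches the reject state sR and halts.

State sequence: s0 → s0 → s2 → sR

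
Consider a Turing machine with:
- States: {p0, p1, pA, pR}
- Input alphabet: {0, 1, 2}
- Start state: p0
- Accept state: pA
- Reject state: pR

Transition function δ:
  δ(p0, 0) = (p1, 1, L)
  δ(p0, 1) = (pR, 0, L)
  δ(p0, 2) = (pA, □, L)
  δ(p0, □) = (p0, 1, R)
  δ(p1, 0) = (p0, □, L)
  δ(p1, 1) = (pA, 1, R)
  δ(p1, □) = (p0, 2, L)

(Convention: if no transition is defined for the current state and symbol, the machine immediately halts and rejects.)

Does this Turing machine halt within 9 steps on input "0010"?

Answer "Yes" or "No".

Execution trace:
Initial: [p0]0010
Step 1: δ(p0, 0) = (p1, 1, L) → [p1]□1010
Step 2: δ(p1, □) = (p0, 2, L) → [p0]□21010
Step 3: δ(p0, □) = (p0, 1, R) → 1[p0]21010
Step 4: δ(p0, 2) = (pA, □, L) → [pA]1□1010

The machine reaches the accept state pA and halts.
The machine halted after 4 steps (within the 9-step bound).

Answer: Yes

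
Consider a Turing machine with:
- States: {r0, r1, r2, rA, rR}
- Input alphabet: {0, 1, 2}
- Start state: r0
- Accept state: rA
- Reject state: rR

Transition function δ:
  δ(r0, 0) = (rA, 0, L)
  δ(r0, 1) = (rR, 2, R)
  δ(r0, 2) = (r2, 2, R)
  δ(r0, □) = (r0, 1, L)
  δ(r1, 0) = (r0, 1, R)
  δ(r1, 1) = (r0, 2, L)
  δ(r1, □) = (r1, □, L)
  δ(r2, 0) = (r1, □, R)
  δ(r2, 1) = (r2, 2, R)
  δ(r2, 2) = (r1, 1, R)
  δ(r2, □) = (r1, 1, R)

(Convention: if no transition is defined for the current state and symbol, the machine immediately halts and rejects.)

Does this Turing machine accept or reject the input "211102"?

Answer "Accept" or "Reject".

Execution trace:
Initial: [r0]211102
Step 1: δ(r0, 2) = (r2, 2, R) → 2[r2]11102
Step 2: δ(r2, 1) = (r2, 2, R) → 22[r2]1102
Step 3: δ(r2, 1) = (r2, 2, R) → 222[r2]102
Step 4: δ(r2, 1) = (r2, 2, R) → 2222[r2]02
Step 5: δ(r2, 0) = (r1, □, R) → 2222□[r1]2

No transition is defined for δ(r1, 2). By convention the machine halts and rejects.

Answer: Reject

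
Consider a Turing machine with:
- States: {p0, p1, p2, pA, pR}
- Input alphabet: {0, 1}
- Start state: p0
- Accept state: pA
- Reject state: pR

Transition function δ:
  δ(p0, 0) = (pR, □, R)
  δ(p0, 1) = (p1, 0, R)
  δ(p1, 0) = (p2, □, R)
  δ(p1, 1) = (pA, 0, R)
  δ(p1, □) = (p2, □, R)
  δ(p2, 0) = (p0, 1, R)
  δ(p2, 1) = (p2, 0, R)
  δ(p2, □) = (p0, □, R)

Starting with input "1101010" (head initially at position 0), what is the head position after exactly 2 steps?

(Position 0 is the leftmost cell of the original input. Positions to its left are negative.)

Execution trace (head position shown):
Step 0: [p0]1101010  (head at position 0)
Step 1: move right → 0[p1]101010  (head at position 1)
Step 2: move right → 00[pA]01010  (head at position 2)

After 2 steps, the head is at position 2.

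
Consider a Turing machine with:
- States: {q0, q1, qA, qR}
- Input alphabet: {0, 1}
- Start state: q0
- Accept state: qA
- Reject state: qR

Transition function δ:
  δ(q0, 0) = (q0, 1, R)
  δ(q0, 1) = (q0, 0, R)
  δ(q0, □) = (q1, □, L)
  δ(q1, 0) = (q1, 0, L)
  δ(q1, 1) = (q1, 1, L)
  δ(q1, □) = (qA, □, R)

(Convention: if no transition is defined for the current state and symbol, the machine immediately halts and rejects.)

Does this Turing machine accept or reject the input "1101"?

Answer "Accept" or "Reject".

Execution trace:
Initial: [q0]1101
Step 1: δ(q0, 1) = (q0, 0, R) → 0[q0]101
Step 2: δ(q0, 1) = (q0, 0, R) → 00[q0]01
Step 3: δ(q0, 0) = (q0, 1, R) → 001[q0]1
Step 4: δ(q0, 1) = (q0, 0, R) → 0010[q0]□
Step 5: δ(q0, □) = (q1, □, L) → 001[q1]0□
Step 6: δ(q1, 0) = (q1, 0, L) → 00[q1]10□
Step 7: δ(q1, 1) = (q1, 1, L) → 0[q1]010□
Step 8: δ(q1, 0) = (q1, 0, L) → [q1]0010□
Step 9: δ(q1, 0) = (q1, 0, L) → [q1]□0010□
Step 10: δ(q1, □) = (qA, □, R) → □[qA]0010□

The machine reaches the accept state qA and halts.

Answer: Accept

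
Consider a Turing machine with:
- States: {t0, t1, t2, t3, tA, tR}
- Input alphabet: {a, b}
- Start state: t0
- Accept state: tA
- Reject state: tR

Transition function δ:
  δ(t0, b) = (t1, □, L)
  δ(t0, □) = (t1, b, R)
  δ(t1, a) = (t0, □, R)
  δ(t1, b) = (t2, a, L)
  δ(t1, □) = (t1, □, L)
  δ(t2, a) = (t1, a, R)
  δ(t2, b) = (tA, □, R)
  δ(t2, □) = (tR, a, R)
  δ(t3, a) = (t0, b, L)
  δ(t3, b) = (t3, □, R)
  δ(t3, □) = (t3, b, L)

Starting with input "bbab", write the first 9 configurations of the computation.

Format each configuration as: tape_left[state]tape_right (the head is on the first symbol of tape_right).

Transitions applied:
Step 1: δ(t0, b) = (t1, □, L)
Step 2: δ(t1, □) = (t1, □, L)
Step 3: δ(t1, □) = (t1, □, L)
Step 4: δ(t1, □) = (t1, □, L)
Step 5: δ(t1, □) = (t1, □, L)
Step 6: δ(t1, □) = (t1, □, L)
Step 7: δ(t1, □) = (t1, □, L)
Step 8: δ(t1, □) = (t1, □, L)

The first 9 configurations are:
[t0]bbab ⊢ [t1]□□bab ⊢ [t1]□□□bab ⊢ [t1]□□□□bab ⊢ [t1]□□□□□bab ⊢ [t1]□□□□□□bab ⊢ [t1]□□□□□□□bab ⊢ [t1]□□□□□□□□bab ⊢ [t1]□□□□□□□□□bab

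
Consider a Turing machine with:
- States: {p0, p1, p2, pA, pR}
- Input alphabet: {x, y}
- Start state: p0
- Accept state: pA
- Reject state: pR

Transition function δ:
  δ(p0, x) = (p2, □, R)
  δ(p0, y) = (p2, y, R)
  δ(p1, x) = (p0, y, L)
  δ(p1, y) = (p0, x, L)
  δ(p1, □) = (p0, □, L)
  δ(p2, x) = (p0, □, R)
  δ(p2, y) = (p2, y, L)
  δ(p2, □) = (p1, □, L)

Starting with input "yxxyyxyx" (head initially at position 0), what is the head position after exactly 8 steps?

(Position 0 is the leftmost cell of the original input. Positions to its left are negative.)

Execution trace (head position shown):
Step 0: [p0]yxxyyxyx  (head at position 0)
Step 1: move right → y[p2]xxyyxyx  (head at position 1)
Step 2: move right → y□[p0]xyyxyx  (head at position 2)
Step 3: move right → y□□[p2]yyxyx  (head at position 3)
Step 4: move left → y□[p2]□yyxyx  (head at position 2)
Step 5: move left → y[p1]□□yyxyx  (head at position 1)
Step 6: move left → [p0]y□□yyxyx  (head at position 0)
Step 7: move right → y[p2]□□yyxyx  (head at position 1)
Step 8: move left → [p1]y□□yyxyx  (head at position 0)

After 8 steps, the head is at position 0.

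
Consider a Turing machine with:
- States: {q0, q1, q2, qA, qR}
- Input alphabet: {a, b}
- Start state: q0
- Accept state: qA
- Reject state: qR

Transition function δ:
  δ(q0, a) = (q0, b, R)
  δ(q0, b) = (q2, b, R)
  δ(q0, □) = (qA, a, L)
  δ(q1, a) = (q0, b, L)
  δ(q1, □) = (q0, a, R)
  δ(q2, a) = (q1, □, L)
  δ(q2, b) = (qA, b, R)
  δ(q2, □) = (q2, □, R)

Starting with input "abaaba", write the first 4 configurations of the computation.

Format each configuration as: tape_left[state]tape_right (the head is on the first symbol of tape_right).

Transitions applied:
Step 1: δ(q0, a) = (q0, b, R)
Step 2: δ(q0, b) = (q2, b, R)
Step 3: δ(q2, a) = (q1, □, L)

The first 4 configurations are:
[q0]abaaba ⊢ b[q0]baaba ⊢ bb[q2]aaba ⊢ b[q1]b□aba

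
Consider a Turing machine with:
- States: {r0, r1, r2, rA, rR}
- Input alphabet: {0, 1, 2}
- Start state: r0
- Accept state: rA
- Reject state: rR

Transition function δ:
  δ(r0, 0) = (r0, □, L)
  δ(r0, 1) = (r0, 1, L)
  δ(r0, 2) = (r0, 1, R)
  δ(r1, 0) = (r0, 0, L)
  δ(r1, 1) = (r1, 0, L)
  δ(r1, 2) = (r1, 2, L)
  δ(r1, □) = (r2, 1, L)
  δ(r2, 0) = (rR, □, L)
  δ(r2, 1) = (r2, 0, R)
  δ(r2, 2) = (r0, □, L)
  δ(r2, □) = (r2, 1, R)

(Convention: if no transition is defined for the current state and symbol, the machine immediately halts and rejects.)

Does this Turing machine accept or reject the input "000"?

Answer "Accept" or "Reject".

Execution trace:
Initial: [r0]000
Step 1: δ(r0, 0) = (r0, □, L) → [r0]□□00

No transition is defined for δ(r0, □). By convention the machine halts and rejects.

Answer: Reject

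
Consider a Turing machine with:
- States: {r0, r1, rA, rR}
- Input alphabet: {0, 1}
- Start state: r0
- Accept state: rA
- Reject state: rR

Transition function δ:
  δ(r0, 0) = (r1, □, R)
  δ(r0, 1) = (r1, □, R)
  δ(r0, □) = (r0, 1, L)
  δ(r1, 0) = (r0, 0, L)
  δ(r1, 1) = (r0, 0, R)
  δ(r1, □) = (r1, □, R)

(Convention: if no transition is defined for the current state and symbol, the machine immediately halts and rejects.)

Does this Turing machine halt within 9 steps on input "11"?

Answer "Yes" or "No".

Execution trace:
Initial: [r0]11
Step 1: δ(r0, 1) = (r1, □, R) → □[r1]1
Step 2: δ(r1, 1) = (r0, 0, R) → □0[r0]□
Step 3: δ(r0, □) = (r0, 1, L) → □[r0]01
Step 4: δ(r0, 0) = (r1, □, R) → □□[r1]1
Step 5: δ(r1, 1) = (r0, 0, R) → □□0[r0]□
Step 6: δ(r0, □) = (r0, 1, L) → □□[r0]01
Step 7: δ(r0, 0) = (r1, □, R) → □□□[r1]1
Step 8: δ(r1, 1) = (r0, 0, R) → □□□0[r0]□
Step 9: δ(r0, □) = (r0, 1, L) → □□□[r0]01

The machine has not reached a halting state after 9 steps.
The machine did not halt within the 9-step bound.

Answer: No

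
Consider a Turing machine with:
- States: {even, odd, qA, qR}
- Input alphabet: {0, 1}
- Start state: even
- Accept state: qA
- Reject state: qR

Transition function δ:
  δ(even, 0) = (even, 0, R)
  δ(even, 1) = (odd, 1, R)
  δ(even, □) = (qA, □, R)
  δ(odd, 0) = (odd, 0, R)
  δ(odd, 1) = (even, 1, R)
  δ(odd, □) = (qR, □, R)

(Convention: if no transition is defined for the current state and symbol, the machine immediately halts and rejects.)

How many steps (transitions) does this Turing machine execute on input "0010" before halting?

Execution trace:
Initial: [even]0010
Step 1: δ(even, 0) = (even, 0, R) → 0[even]010
Step 2: δ(even, 0) = (even, 0, R) → 00[even]10
Step 3: δ(even, 1) = (odd, 1, R) → 001[odd]0
Step 4: δ(odd, 0) = (odd, 0, R) → 0010[odd]□
Step 5: δ(odd, □) = (qR, □, R) → 0010□[qR]□

The machine reaches the reject state qR and halts.

The machine executed 5 steps before halting.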